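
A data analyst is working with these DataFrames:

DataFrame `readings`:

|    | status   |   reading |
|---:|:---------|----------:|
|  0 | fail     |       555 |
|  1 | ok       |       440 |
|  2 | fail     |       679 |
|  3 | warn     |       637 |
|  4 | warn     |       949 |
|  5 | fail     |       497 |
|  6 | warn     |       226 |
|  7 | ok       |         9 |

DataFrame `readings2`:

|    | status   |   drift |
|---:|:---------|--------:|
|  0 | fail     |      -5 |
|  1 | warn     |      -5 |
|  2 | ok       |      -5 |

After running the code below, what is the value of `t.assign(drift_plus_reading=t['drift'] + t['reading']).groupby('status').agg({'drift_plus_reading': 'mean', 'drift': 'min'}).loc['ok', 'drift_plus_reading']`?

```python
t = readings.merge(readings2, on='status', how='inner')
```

219.5

merge on 'status' (how='inner') → 8 rows:
  status  reading  drift
0   fail      555     -5
1     ok      440     -5
2   fail      679     -5
3   warn      637     -5
4   warn      949     -5
5   fail      497     -5
6   warn      226     -5
7     ok        9     -5
add column drift_plus_reading = t['drift'] + t['reading']:
  status  reading  drift  drift_plus_reading
0   fail      555     -5                 550
1     ok      440     -5                 435
2   fail      679     -5                 674
3   warn      637     -5                 632
4   warn      949     -5                 944
5   fail      497     -5                 492
6   warn      226     -5                 221
7     ok        9     -5                   4
group by status: mean(drift_plus_reading), min(drift):
        drift_plus_reading  drift
status                           
fail                 572.0     -5
ok                   219.5     -5
warn                 599.0     -5
Reading off the value at row 'ok', column 'drift_plus_reading', we get 219.5.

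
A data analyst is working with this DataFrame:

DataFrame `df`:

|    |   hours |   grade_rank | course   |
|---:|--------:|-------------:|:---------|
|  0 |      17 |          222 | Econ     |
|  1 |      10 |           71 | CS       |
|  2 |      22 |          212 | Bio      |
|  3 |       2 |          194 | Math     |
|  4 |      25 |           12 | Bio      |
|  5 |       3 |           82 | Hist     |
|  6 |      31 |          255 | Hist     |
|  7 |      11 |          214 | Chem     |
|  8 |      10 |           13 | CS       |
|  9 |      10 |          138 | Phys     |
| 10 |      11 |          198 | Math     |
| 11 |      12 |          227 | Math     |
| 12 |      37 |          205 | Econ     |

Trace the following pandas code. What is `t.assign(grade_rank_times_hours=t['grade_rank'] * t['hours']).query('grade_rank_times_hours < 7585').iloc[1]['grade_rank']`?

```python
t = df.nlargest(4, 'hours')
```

take 4 rows with largest hours:
    hours  grade_rank course
12     37         205   Econ
6      31         255   Hist
4      25          12    Bio
2      22         212    Bio
add column grade_rank_times_hours = t['grade_rank'] * t['hours']:
    hours  grade_rank course  grade_rank_times_hours
12     37         205   Econ                    7585
6      31         255   Hist                    7905
4      25          12    Bio                     300
2      22         212    Bio                    4664
filter rows where grade_rank_times_hours < 7585:
   hours  grade_rank course  grade_rank_times_hours
4     25          12    Bio                     300
2     22         212    Bio                    4664
Reading off the value at position 1, column 'grade_rank', we get 212.

212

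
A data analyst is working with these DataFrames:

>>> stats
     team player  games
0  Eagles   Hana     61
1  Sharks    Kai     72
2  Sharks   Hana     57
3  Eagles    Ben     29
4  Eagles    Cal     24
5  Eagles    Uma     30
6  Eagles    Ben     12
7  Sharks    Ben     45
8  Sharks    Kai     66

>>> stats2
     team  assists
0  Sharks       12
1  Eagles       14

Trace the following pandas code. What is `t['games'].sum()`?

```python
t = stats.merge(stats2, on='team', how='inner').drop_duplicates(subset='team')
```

merge on 'team' (how='inner') → 9 rows:
     team player  games  assists
0  Eagles   Hana     61       14
1  Sharks    Kai     72       12
2  Sharks   Hana     57       12
3  Eagles    Ben     29       14
4  Eagles    Cal     24       14
5  Eagles    Uma     30       14
6  Eagles    Ben     12       14
7  Sharks    Ben     45       12
8  Sharks    Kai     66       12
drop duplicate team (keep=first):
     team player  games  assists
0  Eagles   Hana     61       14
1  Sharks    Kai     72       12

133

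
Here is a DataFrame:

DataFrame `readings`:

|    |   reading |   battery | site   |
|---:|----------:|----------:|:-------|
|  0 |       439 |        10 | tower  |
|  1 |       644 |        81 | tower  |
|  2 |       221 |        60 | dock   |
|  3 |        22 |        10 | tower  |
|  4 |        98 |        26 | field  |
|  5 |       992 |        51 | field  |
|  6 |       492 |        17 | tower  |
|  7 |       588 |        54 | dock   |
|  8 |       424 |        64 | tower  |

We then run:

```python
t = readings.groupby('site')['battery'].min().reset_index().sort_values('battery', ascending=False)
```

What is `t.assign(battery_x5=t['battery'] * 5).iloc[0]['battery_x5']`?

270

group by site, min of battery:
site
dock     54
field    26
tower    10
Name: battery, dtype: int64
reset_index():
    site  battery
0   dock       54
1  field       26
2  tower       10
sort by battery descending:
    site  battery
0   dock       54
1  field       26
2  tower       10
add column battery_x5 = t['battery'] * 5:
    site  battery  battery_x5
0   dock       54         270
1  field       26         130
2  tower       10          50
value at position 0, column 'battery_x5' → 270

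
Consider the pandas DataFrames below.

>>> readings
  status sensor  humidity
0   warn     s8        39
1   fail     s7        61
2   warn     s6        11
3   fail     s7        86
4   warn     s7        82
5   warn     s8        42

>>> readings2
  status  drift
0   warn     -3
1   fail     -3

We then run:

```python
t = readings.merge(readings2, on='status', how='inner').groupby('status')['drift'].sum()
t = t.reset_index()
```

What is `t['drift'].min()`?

merge on 'status' (how='inner') → 6 rows:
  status sensor  humidity  drift
0   warn     s8        39     -3
1   fail     s7        61     -3
2   warn     s6        11     -3
3   fail     s7        86     -3
4   warn     s7        82     -3
5   warn     s8        42     -3
group by status, sum of drift:
status
fail    -6
warn   -12
Name: drift, dtype: int64
reset_index():
  status  drift
0   fail     -6
1   warn    -12
Finally, min of column 'drift' = -12.

-12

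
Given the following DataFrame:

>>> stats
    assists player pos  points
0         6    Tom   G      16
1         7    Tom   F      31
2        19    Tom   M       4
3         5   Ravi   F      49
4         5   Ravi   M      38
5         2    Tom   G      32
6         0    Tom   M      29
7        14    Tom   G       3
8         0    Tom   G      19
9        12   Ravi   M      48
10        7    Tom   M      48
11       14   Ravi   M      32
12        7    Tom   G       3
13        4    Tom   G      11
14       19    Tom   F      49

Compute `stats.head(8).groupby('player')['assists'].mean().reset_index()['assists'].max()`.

take first 8 rows:
   assists player pos  points
0        6    Tom   G      16
1        7    Tom   F      31
2       19    Tom   M       4
3        5   Ravi   F      49
4        5   Ravi   M      38
5        2    Tom   G      32
6        0    Tom   M      29
7       14    Tom   G       3
group by player, mean of assists:
player
Ravi    5.0
Tom     8.0
Name: assists, dtype: float64
reset_index():
  player  assists
0   Ravi      5.0
1    Tom      8.0
Then the max of column 'assists': 8.0

8.0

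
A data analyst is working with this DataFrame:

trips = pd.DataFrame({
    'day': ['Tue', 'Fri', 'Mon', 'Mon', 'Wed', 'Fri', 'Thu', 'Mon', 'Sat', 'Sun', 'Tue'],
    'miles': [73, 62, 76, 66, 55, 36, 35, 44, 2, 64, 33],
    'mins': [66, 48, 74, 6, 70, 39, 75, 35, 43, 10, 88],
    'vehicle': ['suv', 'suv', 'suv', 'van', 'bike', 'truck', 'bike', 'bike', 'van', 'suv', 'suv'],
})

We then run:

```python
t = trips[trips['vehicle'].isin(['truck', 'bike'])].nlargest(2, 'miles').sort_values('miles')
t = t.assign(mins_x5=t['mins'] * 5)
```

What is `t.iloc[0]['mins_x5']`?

filter rows where vehicle in ['truck', 'bike']:
   day  miles  mins vehicle
4  Wed     55    70    bike
5  Fri     36    39   truck
6  Thu     35    75    bike
7  Mon     44    35    bike
take 2 rows with largest miles:
   day  miles  mins vehicle
4  Wed     55    70    bike
7  Mon     44    35    bike
sort by miles:
   day  miles  mins vehicle
7  Mon     44    35    bike
4  Wed     55    70    bike
add column mins_x5 = t['mins'] * 5:
   day  miles  mins vehicle  mins_x5
7  Mon     44    35    bike      175
4  Wed     55    70    bike      350

175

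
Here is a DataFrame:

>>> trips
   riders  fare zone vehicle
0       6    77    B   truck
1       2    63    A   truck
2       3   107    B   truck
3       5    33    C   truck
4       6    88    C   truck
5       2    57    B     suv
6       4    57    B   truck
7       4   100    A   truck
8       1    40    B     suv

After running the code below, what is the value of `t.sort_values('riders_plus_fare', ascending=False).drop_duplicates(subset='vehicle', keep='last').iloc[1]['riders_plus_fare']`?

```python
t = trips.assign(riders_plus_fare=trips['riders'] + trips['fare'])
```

38

add column riders_plus_fare = trips['riders'] + trips['fare']:
   riders  fare zone vehicle  riders_plus_fare
0       6    77    B   truck                83
1       2    63    A   truck                65
2       3   107    B   truck               110
3       5    33    C   truck                38
4       6    88    C   truck                94
5       2    57    B     suv                59
6       4    57    B   truck                61
7       4   100    A   truck               104
8       1    40    B     suv                41
sort by riders_plus_fare descending:
   riders  fare zone vehicle  riders_plus_fare
2       3   107    B   truck               110
7       4   100    A   truck               104
4       6    88    C   truck                94
0       6    77    B   truck                83
1       2    63    A   truck                65
6       4    57    B   truck                61
5       2    57    B     suv                59
8       1    40    B     suv                41
3       5    33    C   truck                38
drop duplicate vehicle (keep=last):
   riders  fare zone vehicle  riders_plus_fare
8       1    40    B     suv                41
3       5    33    C   truck                38
Hence 38.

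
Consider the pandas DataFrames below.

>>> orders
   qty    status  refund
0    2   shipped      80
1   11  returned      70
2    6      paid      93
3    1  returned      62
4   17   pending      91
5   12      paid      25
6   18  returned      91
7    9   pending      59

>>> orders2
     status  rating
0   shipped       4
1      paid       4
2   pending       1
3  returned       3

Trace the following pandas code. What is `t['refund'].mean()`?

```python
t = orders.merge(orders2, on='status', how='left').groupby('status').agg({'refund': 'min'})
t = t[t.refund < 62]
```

merge on 'status' (how='left') → 8 rows:
   qty    status  refund  rating
0    2   shipped      80       4
1   11  returned      70       3
2    6      paid      93       4
3    1  returned      62       3
4   17   pending      91       1
5   12      paid      25       4
6   18  returned      91       3
7    9   pending      59       1
group by status, min of refund:
          refund
status          
paid          25
pending       59
returned      62
shipped       80
filter rows where refund < 62:
         refund
status         
paid         25
pending      59
The mean of column 'refund' is 42.0.

42.0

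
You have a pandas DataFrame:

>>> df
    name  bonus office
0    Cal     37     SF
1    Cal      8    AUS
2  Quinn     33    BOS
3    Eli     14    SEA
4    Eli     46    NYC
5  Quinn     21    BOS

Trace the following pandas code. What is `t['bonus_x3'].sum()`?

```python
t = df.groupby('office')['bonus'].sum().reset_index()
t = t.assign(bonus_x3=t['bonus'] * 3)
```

477

group by office, sum of bonus:
office
AUS     8
BOS    54
NYC    46
SEA    14
SF     37
Name: bonus, dtype: int64
reset_index():
  office  bonus
0    AUS      8
1    BOS     54
2    NYC     46
3    SEA     14
4     SF     37
add column bonus_x3 = t['bonus'] * 3:
  office  bonus  bonus_x3
0    AUS      8        24
1    BOS     54       162
2    NYC     46       138
3    SEA     14        42
4     SF     37       111
Hence 477.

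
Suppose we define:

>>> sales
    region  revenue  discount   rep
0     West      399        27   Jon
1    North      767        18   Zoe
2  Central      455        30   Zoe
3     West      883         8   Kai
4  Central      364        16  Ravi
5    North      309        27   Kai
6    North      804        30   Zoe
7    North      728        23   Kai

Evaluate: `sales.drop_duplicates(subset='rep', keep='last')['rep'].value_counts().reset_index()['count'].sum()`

4

drop duplicate rep (keep=last):
    region  revenue  discount   rep
0     West      399        27   Jon
4  Central      364        16  Ravi
6    North      804        30   Zoe
7    North      728        23   Kai
value_counts of rep:
rep
Jon     1
Ravi    1
Zoe     1
Kai     1
Name: count, dtype: int64
reset_index():
    rep  count
0   Jon      1
1  Ravi      1
2   Zoe      1
3   Kai      1
Then the sum of column 'count': 4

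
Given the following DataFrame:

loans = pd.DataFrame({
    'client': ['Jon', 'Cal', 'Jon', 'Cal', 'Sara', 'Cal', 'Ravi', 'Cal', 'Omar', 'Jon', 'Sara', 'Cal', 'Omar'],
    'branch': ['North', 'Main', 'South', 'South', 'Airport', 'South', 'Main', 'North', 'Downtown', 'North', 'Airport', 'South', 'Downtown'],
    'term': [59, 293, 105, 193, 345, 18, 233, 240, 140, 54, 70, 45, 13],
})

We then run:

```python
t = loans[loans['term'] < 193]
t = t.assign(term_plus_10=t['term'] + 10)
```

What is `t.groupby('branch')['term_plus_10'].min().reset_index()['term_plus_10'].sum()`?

filter rows where term < 193:
   client    branch  term
0     Jon     North    59
2     Jon     South   105
5     Cal     South    18
8    Omar  Downtown   140
9     Jon     North    54
10   Sara   Airport    70
11    Cal     South    45
12   Omar  Downtown    13
add column term_plus_10 = t['term'] + 10:
   client    branch  term  term_plus_10
0     Jon     North    59            69
2     Jon     South   105           115
5     Cal     South    18            28
8    Omar  Downtown   140           150
9     Jon     North    54            64
10   Sara   Airport    70            80
11    Cal     South    45            55
12   Omar  Downtown    13            23
group by branch, min of term_plus_10:
branch
Airport     80
Downtown    23
North       64
South       28
Name: term_plus_10, dtype: int64
reset_index():
     branch  term_plus_10
0   Airport            80
1  Downtown            23
2     North            64
3     South            28
Hence 195.

195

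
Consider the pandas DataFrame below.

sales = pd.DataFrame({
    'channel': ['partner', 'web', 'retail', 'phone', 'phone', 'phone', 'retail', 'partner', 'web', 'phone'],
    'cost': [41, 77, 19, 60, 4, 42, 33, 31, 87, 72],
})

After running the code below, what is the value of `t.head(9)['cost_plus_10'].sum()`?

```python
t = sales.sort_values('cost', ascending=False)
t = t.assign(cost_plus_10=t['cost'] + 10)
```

sort by cost descending:
   channel  cost
8      web    87
1      web    77
9    phone    72
3    phone    60
5    phone    42
0  partner    41
6   retail    33
7  partner    31
2   retail    19
4    phone     4
add column cost_plus_10 = t['cost'] + 10:
   channel  cost  cost_plus_10
8      web    87            97
1      web    77            87
9    phone    72            82
3    phone    60            70
5    phone    42            52
0  partner    41            51
6   retail    33            43
7  partner    31            41
2   retail    19            29
4    phone     4            14
take first 9 rows:
   channel  cost  cost_plus_10
8      web    87            97
1      web    77            87
9    phone    72            82
3    phone    60            70
5    phone    42            52
0  partner    41            51
6   retail    33            43
7  partner    31            41
2   retail    19            29
sum of column 'cost_plus_10' → 552

552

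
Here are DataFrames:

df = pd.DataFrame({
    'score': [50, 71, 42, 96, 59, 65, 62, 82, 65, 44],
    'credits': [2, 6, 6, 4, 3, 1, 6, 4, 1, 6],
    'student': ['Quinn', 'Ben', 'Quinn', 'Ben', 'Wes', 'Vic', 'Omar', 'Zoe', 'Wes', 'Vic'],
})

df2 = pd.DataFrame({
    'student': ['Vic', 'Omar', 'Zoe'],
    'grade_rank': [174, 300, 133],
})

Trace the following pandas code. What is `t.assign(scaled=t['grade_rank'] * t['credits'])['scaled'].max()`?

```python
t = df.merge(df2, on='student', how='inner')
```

1800

merge on 'student' (how='inner') → 4 rows:
   score  credits student  grade_rank
0     65        1     Vic         174
1     62        6    Omar         300
2     82        4     Zoe         133
3     44        6     Vic         174
add column scaled = t['grade_rank'] * t['credits']:
   score  credits student  grade_rank  scaled
0     65        1     Vic         174     174
1     62        6    Omar         300    1800
2     82        4     Zoe         133     532
3     44        6     Vic         174    1044
Hence 1800.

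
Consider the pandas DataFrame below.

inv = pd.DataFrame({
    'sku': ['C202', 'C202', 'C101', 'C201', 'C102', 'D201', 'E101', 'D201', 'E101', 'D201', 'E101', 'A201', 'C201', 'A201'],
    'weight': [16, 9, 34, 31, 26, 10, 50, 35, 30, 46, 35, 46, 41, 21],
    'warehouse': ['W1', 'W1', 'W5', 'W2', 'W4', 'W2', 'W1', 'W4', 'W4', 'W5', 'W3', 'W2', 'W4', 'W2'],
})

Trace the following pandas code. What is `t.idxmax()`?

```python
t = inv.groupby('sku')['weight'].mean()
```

group by sku, mean of weight:
sku
A201    33.500000
C101    34.000000
C102    26.000000
C201    36.000000
C202    12.500000
D201    30.333333
E101    38.333333
Name: weight, dtype: float64

E101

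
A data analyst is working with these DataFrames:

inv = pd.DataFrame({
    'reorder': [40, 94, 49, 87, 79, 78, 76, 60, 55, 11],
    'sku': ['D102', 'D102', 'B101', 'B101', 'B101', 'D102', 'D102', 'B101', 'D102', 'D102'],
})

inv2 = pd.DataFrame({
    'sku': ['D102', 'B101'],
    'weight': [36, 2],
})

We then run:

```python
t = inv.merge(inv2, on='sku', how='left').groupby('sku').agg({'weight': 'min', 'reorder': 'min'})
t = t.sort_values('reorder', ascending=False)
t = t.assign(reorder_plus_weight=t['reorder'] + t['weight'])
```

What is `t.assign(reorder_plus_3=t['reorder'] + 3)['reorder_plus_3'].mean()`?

merge on 'sku' (how='left') → 10 rows:
   reorder   sku  weight
0       40  D102      36
1       94  D102      36
2       49  B101       2
3       87  B101       2
4       79  B101       2
5       78  D102      36
6       76  D102      36
7       60  B101       2
8       55  D102      36
9       11  D102      36
group by sku: min(weight), min(reorder):
      weight  reorder
sku                  
B101       2       49
D102      36       11
sort by reorder descending:
      weight  reorder
sku                  
B101       2       49
D102      36       11
add column reorder_plus_weight = t['reorder'] + t['weight']:
      weight  reorder  reorder_plus_weight
sku                                       
B101       2       49                   51
D102      36       11                   47
add column reorder_plus_3 = t['reorder'] + 3:
      weight  reorder  reorder_plus_weight  reorder_plus_3
sku                                                       
B101       2       49                   51              52
D102      36       11                   47              14
Then the mean of column 'reorder_plus_3': 33.0

33.0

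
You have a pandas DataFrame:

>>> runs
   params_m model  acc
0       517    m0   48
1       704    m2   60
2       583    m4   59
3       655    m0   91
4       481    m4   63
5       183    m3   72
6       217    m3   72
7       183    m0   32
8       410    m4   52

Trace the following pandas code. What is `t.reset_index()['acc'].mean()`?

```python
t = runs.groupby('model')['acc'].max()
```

71.5

group by model, max of acc:
model
m0    91
m2    60
m3    72
m4    63
Name: acc, dtype: int64
reset_index():
  model  acc
0    m0   91
1    m2   60
2    m3   72
3    m4   63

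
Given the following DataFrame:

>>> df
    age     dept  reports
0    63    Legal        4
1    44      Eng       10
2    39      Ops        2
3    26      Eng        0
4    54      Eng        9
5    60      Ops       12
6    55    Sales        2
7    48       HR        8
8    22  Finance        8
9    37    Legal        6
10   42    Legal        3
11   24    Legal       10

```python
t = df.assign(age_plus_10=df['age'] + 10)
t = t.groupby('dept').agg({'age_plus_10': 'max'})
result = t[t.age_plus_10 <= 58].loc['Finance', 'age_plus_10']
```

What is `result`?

add column age_plus_10 = df['age'] + 10:
    age     dept  reports  age_plus_10
0    63    Legal        4           73
1    44      Eng       10           54
2    39      Ops        2           49
3    26      Eng        0           36
4    54      Eng        9           64
5    60      Ops       12           70
6    55    Sales        2           65
7    48       HR        8           58
8    22  Finance        8           32
9    37    Legal        6           47
10   42    Legal        3           52
11   24    Legal       10           34
group by dept, max of age_plus_10:
         age_plus_10
dept                
Eng               64
Finance           32
HR                58
Legal             73
Ops               70
Sales             65
filter rows where age_plus_10 <= 58:
         age_plus_10
dept                
Finance           32
HR                58

32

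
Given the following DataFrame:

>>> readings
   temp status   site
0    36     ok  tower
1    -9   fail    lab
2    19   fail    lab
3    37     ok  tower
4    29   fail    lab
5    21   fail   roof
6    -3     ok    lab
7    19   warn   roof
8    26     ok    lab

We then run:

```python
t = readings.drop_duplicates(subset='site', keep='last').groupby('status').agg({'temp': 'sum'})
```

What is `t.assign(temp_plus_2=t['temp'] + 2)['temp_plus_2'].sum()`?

86

drop duplicate site (keep=last):
   temp status   site
3    37     ok  tower
7    19   warn   roof
8    26     ok    lab
group by status, sum of temp:
        temp
status      
ok        63
warn      19
add column temp_plus_2 = t['temp'] + 2:
        temp  temp_plus_2
status                   
ok        63           65
warn      19           21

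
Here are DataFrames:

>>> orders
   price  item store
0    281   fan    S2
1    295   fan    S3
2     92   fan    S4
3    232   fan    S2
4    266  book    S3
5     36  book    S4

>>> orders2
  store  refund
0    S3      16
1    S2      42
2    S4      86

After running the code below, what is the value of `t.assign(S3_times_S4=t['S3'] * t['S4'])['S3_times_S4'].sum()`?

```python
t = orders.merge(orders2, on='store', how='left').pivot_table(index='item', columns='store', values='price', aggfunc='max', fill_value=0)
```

36716

merge on 'store' (how='left') → 6 rows:
   price  item store  refund
0    281   fan    S2      42
1    295   fan    S3      16
2     92   fan    S4      86
3    232   fan    S2      42
4    266  book    S3      16
5     36  book    S4      86
pivot: rows=item, cols=store, max(price):
store   S2   S3  S4
item               
book     0  266  36
fan    281  295  92
add column S3_times_S4 = t['S3'] * t['S4']:
store   S2   S3  S4  S3_times_S4
item                            
book     0  266  36         9576
fan    281  295  92        27140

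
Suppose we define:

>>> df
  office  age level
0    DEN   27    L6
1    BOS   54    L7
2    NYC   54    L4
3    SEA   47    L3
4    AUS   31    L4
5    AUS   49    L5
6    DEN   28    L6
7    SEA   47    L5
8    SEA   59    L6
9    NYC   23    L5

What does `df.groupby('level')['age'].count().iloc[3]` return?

3

group by level, count of age:
level
L3    1
L4    2
L5    3
L6    3
L7    1
Name: age, dtype: int64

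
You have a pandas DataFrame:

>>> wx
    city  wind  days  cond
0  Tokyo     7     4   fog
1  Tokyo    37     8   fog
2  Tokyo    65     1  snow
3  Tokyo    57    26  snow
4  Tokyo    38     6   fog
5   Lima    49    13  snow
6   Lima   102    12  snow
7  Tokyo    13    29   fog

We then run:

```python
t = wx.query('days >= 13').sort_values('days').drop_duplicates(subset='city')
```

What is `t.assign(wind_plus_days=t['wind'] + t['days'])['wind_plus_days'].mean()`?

filter rows where days >= 13:
    city  wind  days  cond
3  Tokyo    57    26  snow
5   Lima    49    13  snow
7  Tokyo    13    29   fog
sort by days:
    city  wind  days  cond
5   Lima    49    13  snow
3  Tokyo    57    26  snow
7  Tokyo    13    29   fog
drop duplicate city (keep=first):
    city  wind  days  cond
5   Lima    49    13  snow
3  Tokyo    57    26  snow
add column wind_plus_days = t['wind'] + t['days']:
    city  wind  days  cond  wind_plus_days
5   Lima    49    13  snow              62
3  Tokyo    57    26  snow              83

72.5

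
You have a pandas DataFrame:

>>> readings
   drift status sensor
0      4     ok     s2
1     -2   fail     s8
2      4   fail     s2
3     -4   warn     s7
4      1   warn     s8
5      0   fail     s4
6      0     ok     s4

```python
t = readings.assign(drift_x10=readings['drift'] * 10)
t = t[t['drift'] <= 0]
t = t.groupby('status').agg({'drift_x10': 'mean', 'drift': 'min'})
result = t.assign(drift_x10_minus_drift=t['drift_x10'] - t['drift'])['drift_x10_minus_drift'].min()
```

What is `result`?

add column drift_x10 = readings['drift'] * 10:
   drift status sensor  drift_x10
0      4     ok     s2         40
1     -2   fail     s8        -20
2      4   fail     s2         40
3     -4   warn     s7        -40
4      1   warn     s8         10
5      0   fail     s4          0
6      0     ok     s4          0
filter rows where drift <= 0:
   drift status sensor  drift_x10
1     -2   fail     s8        -20
3     -4   warn     s7        -40
5      0   fail     s4          0
6      0     ok     s4          0
group by status: mean(drift_x10), min(drift):
        drift_x10  drift
status                  
fail        -10.0     -2
ok            0.0      0
warn        -40.0     -4
add column drift_x10_minus_drift = t['drift_x10'] - t['drift']:
        drift_x10  drift  drift_x10_minus_drift
status                                         
fail        -10.0     -2                   -8.0
ok            0.0      0                    0.0
warn        -40.0     -4                  -36.0
So min() = -36.0.

-36.0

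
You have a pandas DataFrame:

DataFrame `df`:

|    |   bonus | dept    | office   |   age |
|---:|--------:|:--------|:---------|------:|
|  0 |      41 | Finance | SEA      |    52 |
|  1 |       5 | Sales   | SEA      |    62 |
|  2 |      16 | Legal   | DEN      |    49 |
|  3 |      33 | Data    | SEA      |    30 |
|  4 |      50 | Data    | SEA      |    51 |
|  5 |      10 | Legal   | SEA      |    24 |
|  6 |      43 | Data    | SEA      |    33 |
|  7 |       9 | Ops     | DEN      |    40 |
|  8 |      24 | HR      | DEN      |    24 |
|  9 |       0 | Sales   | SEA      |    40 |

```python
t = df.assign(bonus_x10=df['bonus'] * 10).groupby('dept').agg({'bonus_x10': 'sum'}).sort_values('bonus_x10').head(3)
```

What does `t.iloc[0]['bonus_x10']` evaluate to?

50

add column bonus_x10 = df['bonus'] * 10:
   bonus     dept office  age  bonus_x10
0     41  Finance    SEA   52        410
1      5    Sales    SEA   62         50
2     16    Legal    DEN   49        160
3     33     Data    SEA   30        330
4     50     Data    SEA   51        500
5     10    Legal    SEA   24        100
6     43     Data    SEA   33        430
7      9      Ops    DEN   40         90
8     24       HR    DEN   24        240
9      0    Sales    SEA   40          0
group by dept, sum of bonus_x10:
         bonus_x10
dept              
Data          1260
Finance        410
HR             240
Legal          260
Ops             90
Sales           50
sort by bonus_x10:
         bonus_x10
dept              
Sales           50
Ops             90
HR             240
Legal          260
Finance        410
Data          1260
take first 3 rows:
       bonus_x10
dept            
Sales         50
Ops           90
HR           240
Hence 50.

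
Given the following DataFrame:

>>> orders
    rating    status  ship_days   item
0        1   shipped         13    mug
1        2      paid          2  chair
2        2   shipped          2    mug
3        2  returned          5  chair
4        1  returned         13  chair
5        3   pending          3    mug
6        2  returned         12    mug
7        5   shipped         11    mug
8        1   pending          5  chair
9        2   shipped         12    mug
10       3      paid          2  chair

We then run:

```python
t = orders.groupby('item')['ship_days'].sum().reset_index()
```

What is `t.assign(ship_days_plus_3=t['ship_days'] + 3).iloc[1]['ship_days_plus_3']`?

56

group by item, sum of ship_days:
item
chair    27
mug      53
Name: ship_days, dtype: int64
reset_index():
    item  ship_days
0  chair         27
1    mug         53
add column ship_days_plus_3 = t['ship_days'] + 3:
    item  ship_days  ship_days_plus_3
0  chair         27                30
1    mug         53                56
The value at position 1, column 'ship_days_plus_3' is 56.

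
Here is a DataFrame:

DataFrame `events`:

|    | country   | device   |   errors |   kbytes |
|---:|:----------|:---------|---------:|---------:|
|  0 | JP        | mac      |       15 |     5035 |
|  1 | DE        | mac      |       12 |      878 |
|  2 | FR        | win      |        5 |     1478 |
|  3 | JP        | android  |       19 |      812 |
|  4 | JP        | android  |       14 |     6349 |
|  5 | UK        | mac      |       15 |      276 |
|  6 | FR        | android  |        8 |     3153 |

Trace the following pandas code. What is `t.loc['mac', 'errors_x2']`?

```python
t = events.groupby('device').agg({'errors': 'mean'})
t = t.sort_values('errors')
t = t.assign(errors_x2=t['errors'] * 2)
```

group by device, mean of errors:
            errors
device            
android  13.666667
mac      14.000000
win       5.000000
sort by errors:
            errors
device            
win       5.000000
android  13.666667
mac      14.000000
add column errors_x2 = t['errors'] * 2:
            errors  errors_x2
device                       
win       5.000000  10.000000
android  13.666667  27.333333
mac      14.000000  28.000000
value at row 'mac', column 'errors_x2' → 28.0

28.0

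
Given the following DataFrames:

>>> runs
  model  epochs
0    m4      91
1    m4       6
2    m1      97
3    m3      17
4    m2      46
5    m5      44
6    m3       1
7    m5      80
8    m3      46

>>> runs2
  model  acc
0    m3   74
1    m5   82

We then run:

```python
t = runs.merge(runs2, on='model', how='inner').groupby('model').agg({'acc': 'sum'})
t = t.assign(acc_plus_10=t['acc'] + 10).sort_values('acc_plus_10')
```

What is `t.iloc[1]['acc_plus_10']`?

merge on 'model' (how='inner') → 5 rows:
  model  epochs  acc
0    m3      17   74
1    m5      44   82
2    m3       1   74
3    m5      80   82
4    m3      46   74
group by model, sum of acc:
       acc
model     
m3     222
m5     164
add column acc_plus_10 = t['acc'] + 10:
       acc  acc_plus_10
model                  
m3     222          232
m5     164          174
sort by acc_plus_10:
       acc  acc_plus_10
model                  
m5     164          174
m3     222          232

232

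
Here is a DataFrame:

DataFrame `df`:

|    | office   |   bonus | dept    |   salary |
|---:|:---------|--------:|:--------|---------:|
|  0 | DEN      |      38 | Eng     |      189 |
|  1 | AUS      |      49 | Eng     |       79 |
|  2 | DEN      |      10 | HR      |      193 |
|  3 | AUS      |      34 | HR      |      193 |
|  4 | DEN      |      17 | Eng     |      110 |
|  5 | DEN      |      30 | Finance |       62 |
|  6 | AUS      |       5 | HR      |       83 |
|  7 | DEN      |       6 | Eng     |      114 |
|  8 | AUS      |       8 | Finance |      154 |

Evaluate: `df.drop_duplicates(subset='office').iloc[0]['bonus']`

drop duplicate office (keep=first):
  office  bonus dept  salary
0    DEN     38  Eng     189
1    AUS     49  Eng      79
Reading off the value at position 0, column 'bonus', we get 38.

38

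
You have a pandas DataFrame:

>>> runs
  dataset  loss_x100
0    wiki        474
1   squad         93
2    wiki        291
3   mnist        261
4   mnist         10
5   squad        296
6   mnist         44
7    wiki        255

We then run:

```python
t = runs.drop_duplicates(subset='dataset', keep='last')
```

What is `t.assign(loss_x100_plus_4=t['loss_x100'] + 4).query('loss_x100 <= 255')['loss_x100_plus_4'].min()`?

48

drop duplicate dataset (keep=last):
  dataset  loss_x100
5   squad        296
6   mnist         44
7    wiki        255
add column loss_x100_plus_4 = t['loss_x100'] + 4:
  dataset  loss_x100  loss_x100_plus_4
5   squad        296               300
6   mnist         44                48
7    wiki        255               259
filter rows where loss_x100 <= 255:
  dataset  loss_x100  loss_x100_plus_4
6   mnist         44                48
7    wiki        255               259
The min of column 'loss_x100_plus_4' is 48.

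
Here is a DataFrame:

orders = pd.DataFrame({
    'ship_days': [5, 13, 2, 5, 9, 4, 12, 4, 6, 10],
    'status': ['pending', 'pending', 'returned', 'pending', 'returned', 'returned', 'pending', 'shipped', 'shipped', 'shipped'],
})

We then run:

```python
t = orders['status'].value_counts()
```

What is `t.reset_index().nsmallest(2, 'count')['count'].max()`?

3

value_counts of status:
status
pending     4
returned    3
shipped     3
Name: count, dtype: int64
reset_index():
     status  count
0   pending      4
1  returned      3
2   shipped      3
take 2 rows with smallest count:
     status  count
1  returned      3
2   shipped      3
Finally, max of column 'count' = 3.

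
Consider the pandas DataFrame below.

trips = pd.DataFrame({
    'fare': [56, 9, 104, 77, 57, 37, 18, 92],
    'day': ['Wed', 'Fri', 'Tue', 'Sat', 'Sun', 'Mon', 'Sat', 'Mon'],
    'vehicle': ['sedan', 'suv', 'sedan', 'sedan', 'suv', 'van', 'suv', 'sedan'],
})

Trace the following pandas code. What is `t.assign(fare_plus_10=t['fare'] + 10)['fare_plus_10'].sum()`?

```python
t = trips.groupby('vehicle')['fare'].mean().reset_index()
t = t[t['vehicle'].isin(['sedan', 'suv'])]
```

130.25

group by vehicle, mean of fare:
vehicle
sedan    82.25
suv      28.00
van      37.00
Name: fare, dtype: float64
reset_index():
  vehicle   fare
0   sedan  82.25
1     suv  28.00
2     van  37.00
filter rows where vehicle in ['sedan', 'suv']:
  vehicle   fare
0   sedan  82.25
1     suv  28.00
add column fare_plus_10 = t['fare'] + 10:
  vehicle   fare  fare_plus_10
0   sedan  82.25         92.25
1     suv  28.00         38.00
Taking the sum of column 'fare_plus_10' gives 130.25.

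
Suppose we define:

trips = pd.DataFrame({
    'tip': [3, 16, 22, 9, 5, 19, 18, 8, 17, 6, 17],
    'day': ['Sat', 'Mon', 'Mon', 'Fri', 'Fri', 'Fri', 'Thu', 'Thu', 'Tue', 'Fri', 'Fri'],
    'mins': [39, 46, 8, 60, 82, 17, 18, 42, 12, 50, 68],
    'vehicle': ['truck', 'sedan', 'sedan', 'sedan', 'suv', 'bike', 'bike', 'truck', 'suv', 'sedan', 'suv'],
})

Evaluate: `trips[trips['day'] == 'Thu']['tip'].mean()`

filter rows where day == 'Thu':
   tip  day  mins vehicle
6   18  Thu    18    bike
7    8  Thu    42   truck
Hence 13.0.

13.0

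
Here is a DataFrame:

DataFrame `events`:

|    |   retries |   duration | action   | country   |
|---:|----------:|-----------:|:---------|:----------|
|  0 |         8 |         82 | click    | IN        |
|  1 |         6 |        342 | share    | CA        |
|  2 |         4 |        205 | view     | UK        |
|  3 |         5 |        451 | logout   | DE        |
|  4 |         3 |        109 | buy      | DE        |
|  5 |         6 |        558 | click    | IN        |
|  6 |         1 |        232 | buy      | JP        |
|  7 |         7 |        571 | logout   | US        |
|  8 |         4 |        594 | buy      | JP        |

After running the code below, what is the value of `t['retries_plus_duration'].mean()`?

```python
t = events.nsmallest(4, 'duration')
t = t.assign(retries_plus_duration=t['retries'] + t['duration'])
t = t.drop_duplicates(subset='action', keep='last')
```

take 4 rows with smallest duration:
   retries  duration action country
0        8        82  click      IN
4        3       109    buy      DE
2        4       205   view      UK
6        1       232    buy      JP
add column retries_plus_duration = t['retries'] + t['duration']:
   retries  duration action country  retries_plus_duration
0        8        82  click      IN                     90
4        3       109    buy      DE                    112
2        4       205   view      UK                    209
6        1       232    buy      JP                    233
drop duplicate action (keep=last):
   retries  duration action country  retries_plus_duration
0        8        82  click      IN                     90
2        4       205   view      UK                    209
6        1       232    buy      JP                    233

177.333333333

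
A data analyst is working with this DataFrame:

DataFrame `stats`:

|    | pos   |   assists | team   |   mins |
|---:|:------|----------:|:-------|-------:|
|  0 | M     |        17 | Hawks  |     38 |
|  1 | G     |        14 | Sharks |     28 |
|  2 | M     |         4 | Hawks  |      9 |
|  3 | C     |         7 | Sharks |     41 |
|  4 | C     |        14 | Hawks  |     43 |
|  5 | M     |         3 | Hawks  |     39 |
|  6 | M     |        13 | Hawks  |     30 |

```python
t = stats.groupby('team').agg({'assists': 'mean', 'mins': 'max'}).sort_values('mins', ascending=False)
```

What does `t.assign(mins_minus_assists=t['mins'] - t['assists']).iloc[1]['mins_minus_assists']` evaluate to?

group by team: mean(assists), max(mins):
        assists  mins
team                 
Hawks      10.2    43
Sharks     10.5    41
sort by mins descending:
        assists  mins
team                 
Hawks      10.2    43
Sharks     10.5    41
add column mins_minus_assists = t['mins'] - t['assists']:
        assists  mins  mins_minus_assists
team                                     
Hawks      10.2    43                32.8
Sharks     10.5    41                30.5
value at position 1, column 'mins_minus_assists' → 30.5

30.5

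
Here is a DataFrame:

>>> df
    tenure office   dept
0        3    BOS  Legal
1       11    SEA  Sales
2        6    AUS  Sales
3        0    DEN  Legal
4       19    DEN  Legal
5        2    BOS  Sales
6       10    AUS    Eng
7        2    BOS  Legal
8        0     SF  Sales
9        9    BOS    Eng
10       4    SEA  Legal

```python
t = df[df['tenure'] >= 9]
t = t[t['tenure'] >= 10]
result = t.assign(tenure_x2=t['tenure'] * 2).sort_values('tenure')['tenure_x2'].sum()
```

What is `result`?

80

filter rows where tenure >= 9:
   tenure office   dept
1      11    SEA  Sales
4      19    DEN  Legal
6      10    AUS    Eng
9       9    BOS    Eng
filter rows where tenure >= 10:
   tenure office   dept
1      11    SEA  Sales
4      19    DEN  Legal
6      10    AUS    Eng
add column tenure_x2 = t['tenure'] * 2:
   tenure office   dept  tenure_x2
1      11    SEA  Sales         22
4      19    DEN  Legal         38
6      10    AUS    Eng         20
sort by tenure:
   tenure office   dept  tenure_x2
6      10    AUS    Eng         20
1      11    SEA  Sales         22
4      19    DEN  Legal         38
Then the sum of column 'tenure_x2': 80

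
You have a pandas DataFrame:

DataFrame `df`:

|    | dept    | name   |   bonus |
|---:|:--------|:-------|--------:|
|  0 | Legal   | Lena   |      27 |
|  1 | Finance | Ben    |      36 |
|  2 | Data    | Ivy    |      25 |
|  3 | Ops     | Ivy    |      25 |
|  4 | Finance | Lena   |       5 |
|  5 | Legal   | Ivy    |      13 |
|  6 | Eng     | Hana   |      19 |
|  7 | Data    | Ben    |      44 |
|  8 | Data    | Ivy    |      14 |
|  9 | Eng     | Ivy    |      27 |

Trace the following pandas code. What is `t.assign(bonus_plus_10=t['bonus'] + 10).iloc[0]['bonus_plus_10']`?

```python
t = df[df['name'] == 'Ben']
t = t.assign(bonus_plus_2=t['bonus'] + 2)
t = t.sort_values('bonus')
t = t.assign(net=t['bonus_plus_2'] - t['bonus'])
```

46

filter rows where name == 'Ben':
      dept name  bonus
1  Finance  Ben     36
7     Data  Ben     44
add column bonus_plus_2 = t['bonus'] + 2:
      dept name  bonus  bonus_plus_2
1  Finance  Ben     36            38
7     Data  Ben     44            46
sort by bonus:
      dept name  bonus  bonus_plus_2
1  Finance  Ben     36            38
7     Data  Ben     44            46
add column net = t['bonus_plus_2'] - t['bonus']:
      dept name  bonus  bonus_plus_2  net
1  Finance  Ben     36            38    2
7     Data  Ben     44            46    2
add column bonus_plus_10 = t['bonus'] + 10:
      dept name  bonus  bonus_plus_2  net  bonus_plus_10
1  Finance  Ben     36            38    2             46
7     Data  Ben     44            46    2             54
value at position 0, column 'bonus_plus_10' → 46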